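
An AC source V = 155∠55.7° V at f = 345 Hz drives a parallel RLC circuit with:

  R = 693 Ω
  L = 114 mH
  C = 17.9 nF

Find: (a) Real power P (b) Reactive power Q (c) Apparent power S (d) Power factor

Step 1 — Angular frequency: ω = 2π·f = 2π·345 = 2168 rad/s.
Step 2 — Component impedances:
  R: Z = R = 693 Ω
  L: Z = jωL = j·2168·0.114 = 0 + j247.1 Ω
  C: Z = 1/(jωC) = -j/(ω·C) = 0 - j2.577e+04 Ω
Step 3 — Parallel combination: 1/Z_total = 1/R + 1/L + 1/C; Z_total = 79.53 + j220.9 Ω = 234.8∠70.2° Ω.
Step 4 — Source phasor: V = 155∠55.7° V = 87.35 + j128 V.
Step 5 — Current: I = V / Z = 0.6392 - j0.1653 A = 0.6603∠-14.5° A.
Step 6 — Complex power: S = V·I* = 34.67 + j96.29 VA.
Step 7 — Real power: P = Re(S) = 34.67 W.
Step 8 — Reactive power: Q = Im(S) = 96.29 VAR.
Step 9 — Apparent power: |S| = 102.3 VA.
Step 10 — Power factor: PF = P/|S| = 0.3388 (lagging).

(a) P = 34.67 W  (b) Q = 96.29 VAR  (c) S = 102.3 VA  (d) PF = 0.3388 (lagging)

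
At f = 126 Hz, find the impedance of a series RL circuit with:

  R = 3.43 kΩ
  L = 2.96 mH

Step 1 — Angular frequency: ω = 2π·f = 2π·126 = 791.7 rad/s.
Step 2 — Component impedances:
  R: Z = R = 3430 Ω
  L: Z = jωL = j·791.7·0.00296 = 0 + j2.343 Ω
Step 3 — Series combination: Z_total = R + L = 3430 + j2.343 Ω = 3430∠0.0° Ω.

Z = 3430 + j2.343 Ω = 3430∠0.0° Ω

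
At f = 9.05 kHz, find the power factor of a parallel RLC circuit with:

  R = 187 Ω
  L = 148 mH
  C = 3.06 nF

Step 1 — Angular frequency: ω = 2π·f = 2π·9050 = 5.686e+04 rad/s.
Step 2 — Component impedances:
  R: Z = R = 187 Ω
  L: Z = jωL = j·5.686e+04·0.148 = 0 + j8416 Ω
  C: Z = 1/(jωC) = -j/(ω·C) = 0 - j5747 Ω
Step 3 — Parallel combination: 1/Z_total = 1/R + 1/L + 1/C; Z_total = 187 - j1.929 Ω = 187∠-0.6° Ω.
Step 4 — Power factor: PF = cos(φ) = Re(Z)/|Z| = 186.98/186.99 = 0.9999.
Step 5 — Type: Im(Z) = -1.929 ⇒ leading (phase φ = -0.6°).

PF = 0.9999 (leading, φ = -0.6°)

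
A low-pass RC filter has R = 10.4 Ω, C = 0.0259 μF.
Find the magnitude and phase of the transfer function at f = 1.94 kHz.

Step 1 — Angular frequency: ω = 2π·1940 = 1.219e+04 rad/s.
Step 2 — Transfer function: H(jω) = 1/(1 + jωRC).
Step 3 — Denominator: 1 + jωRC = 1 + j·1.219e+04·10.4·2.59e-08 = 1 + j0.003283.
Step 4 — H = 1 - j0.003283.
Step 5 — Magnitude: |H| = 1 (-0.0 dB); phase: φ = -0.2°.

|H| = 1 (-0.0 dB), φ = -0.2°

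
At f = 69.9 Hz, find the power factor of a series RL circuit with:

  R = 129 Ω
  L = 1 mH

Step 1 — Angular frequency: ω = 2π·f = 2π·69.9 = 439.2 rad/s.
Step 2 — Component impedances:
  R: Z = R = 129 Ω
  L: Z = jωL = j·439.2·0.001 = 0 + j0.4392 Ω
Step 3 — Series combination: Z_total = R + L = 129 + j0.4392 Ω = 129∠0.2° Ω.
Step 4 — Power factor: PF = cos(φ) = Re(Z)/|Z| = 129/129 = 1.
Step 5 — Type: Im(Z) = 0.4392 ⇒ lagging (phase φ = 0.2°).

PF = 1 (lagging, φ = 0.2°)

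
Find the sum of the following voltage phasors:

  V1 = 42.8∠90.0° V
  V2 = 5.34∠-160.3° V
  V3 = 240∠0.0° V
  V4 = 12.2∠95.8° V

Step 1 — Convert each phasor to rectangular form:
  V1 = 42.8·(cos(90.0°) + j·sin(90.0°)) = 0 + j42.8 V
  V2 = 5.34·(cos(-160.3°) + j·sin(-160.3°)) = -5.027 - j1.8 V
  V3 = 240·(cos(0.0°) + j·sin(0.0°)) = 240 V
  V4 = 12.2·(cos(95.8°) + j·sin(95.8°)) = -1.233 + j12.14 V
Step 2 — Sum components: V_total = 233.7 + j53.14 V.
Step 3 — Convert to polar: |V_total| = 239.7 V, ∠V_total = 12.8°.

V_total = 239.7∠12.8° V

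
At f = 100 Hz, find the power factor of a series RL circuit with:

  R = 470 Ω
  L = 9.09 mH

Step 1 — Angular frequency: ω = 2π·f = 2π·100 = 628.3 rad/s.
Step 2 — Component impedances:
  R: Z = R = 470 Ω
  L: Z = jωL = j·628.3·0.00909 = 0 + j5.711 Ω
Step 3 — Series combination: Z_total = R + L = 470 + j5.711 Ω = 470∠0.7° Ω.
Step 4 — Power factor: PF = cos(φ) = Re(Z)/|Z| = 470/470.03 = 0.9999.
Step 5 — Type: Im(Z) = 5.711 ⇒ lagging (phase φ = 0.7°).

PF = 0.9999 (lagging, φ = 0.7°)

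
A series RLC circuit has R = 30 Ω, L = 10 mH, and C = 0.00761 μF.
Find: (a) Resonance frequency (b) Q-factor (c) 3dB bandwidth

Step 1 — Resonance: ω₀ = 1/√(LC) = 1/√(0.01·7.61e-09) = 1.146e+05 rad/s.
Step 2 — f₀ = ω₀/(2π) = 1.824e+04 Hz.
Step 3 — Series Q: Q = ω₀L/R = 1.146e+05·0.01/30 = 38.21.
Step 4 — Bandwidth: Δω = ω₀/Q = 3000 rad/s; BW = Δω/(2π) = 477.5 Hz.

(a) f₀ = 1.824e+04 Hz  (b) Q = 38.21  (c) BW = 477.5 Hz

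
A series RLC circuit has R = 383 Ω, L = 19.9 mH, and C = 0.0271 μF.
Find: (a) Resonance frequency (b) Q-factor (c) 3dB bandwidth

Step 1 — Resonance: ω₀ = 1/√(LC) = 1/√(0.0199·2.71e-08) = 4.306e+04 rad/s.
Step 2 — f₀ = ω₀/(2π) = 6853 Hz.
Step 3 — Series Q: Q = ω₀L/R = 4.306e+04·0.0199/383 = 2.237.
Step 4 — Bandwidth: Δω = ω₀/Q = 1.925e+04 rad/s; BW = Δω/(2π) = 3063 Hz.

(a) f₀ = 6853 Hz  (b) Q = 2.237  (c) BW = 3063 Hz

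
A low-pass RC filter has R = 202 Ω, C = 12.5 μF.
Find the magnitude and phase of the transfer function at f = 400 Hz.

Step 1 — Angular frequency: ω = 2π·400 = 2513 rad/s.
Step 2 — Transfer function: H(jω) = 1/(1 + jωRC).
Step 3 — Denominator: 1 + jωRC = 1 + j·2513·202·1.25e-05 = 1 + j6.346.
Step 4 — H = 0.02423 - j0.1538.
Step 5 — Magnitude: |H| = 0.1557 (-16.2 dB); phase: φ = -81.0°.

|H| = 0.1557 (-16.2 dB), φ = -81.0°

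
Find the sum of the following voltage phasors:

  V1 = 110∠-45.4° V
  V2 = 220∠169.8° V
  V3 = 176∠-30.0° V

Step 1 — Convert each phasor to rectangular form:
  V1 = 110·(cos(-45.4°) + j·sin(-45.4°)) = 77.24 - j78.32 V
  V2 = 220·(cos(169.8°) + j·sin(169.8°)) = -216.5 + j38.96 V
  V3 = 176·(cos(-30.0°) + j·sin(-30.0°)) = 152.4 - j88 V
Step 2 — Sum components: V_total = 13.13 - j127.4 V.
Step 3 — Convert to polar: |V_total| = 128 V, ∠V_total = -84.1°.

V_total = 128∠-84.1° V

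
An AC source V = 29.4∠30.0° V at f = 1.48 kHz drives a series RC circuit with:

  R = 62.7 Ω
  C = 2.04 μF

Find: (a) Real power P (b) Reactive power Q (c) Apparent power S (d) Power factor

Step 1 — Angular frequency: ω = 2π·f = 2π·1480 = 9299 rad/s.
Step 2 — Component impedances:
  R: Z = R = 62.7 Ω
  C: Z = 1/(jωC) = -j/(ω·C) = 0 - j52.71 Ω
Step 3 — Series combination: Z_total = R + C = 62.7 - j52.71 Ω = 81.92∠-40.1° Ω.
Step 4 — Source phasor: V = 29.4∠30.0° V = 25.46 + j14.7 V.
Step 5 — Current: I = V / Z = 0.1224 + j0.3374 A = 0.3589∠70.1° A.
Step 6 — Complex power: S = V·I* = 8.077 - j6.79 VA.
Step 7 — Real power: P = Re(S) = 8.077 W.
Step 8 — Reactive power: Q = Im(S) = -6.79 VAR.
Step 9 — Apparent power: |S| = 10.55 VA.
Step 10 — Power factor: PF = P/|S| = 0.7654 (leading).

(a) P = 8.077 W  (b) Q = -6.79 VAR  (c) S = 10.55 VA  (d) PF = 0.7654 (leading)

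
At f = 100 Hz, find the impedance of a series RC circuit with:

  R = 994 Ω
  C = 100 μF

Step 1 — Angular frequency: ω = 2π·f = 2π·100 = 628.3 rad/s.
Step 2 — Component impedances:
  R: Z = R = 994 Ω
  C: Z = 1/(jωC) = -j/(ω·C) = 0 - j15.92 Ω
Step 3 — Series combination: Z_total = R + C = 994 - j15.92 Ω = 994.1∠-0.9° Ω.

Z = 994 - j15.92 Ω = 994.1∠-0.9° Ω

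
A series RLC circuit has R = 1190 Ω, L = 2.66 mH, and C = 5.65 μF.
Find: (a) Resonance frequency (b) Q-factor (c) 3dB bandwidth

Step 1 — Resonance condition Im(Z)=0 gives ω₀ = 1/√(LC).
Step 2 — ω₀ = 1/√(0.00266·5.65e-06) = 8157 rad/s.
Step 3 — f₀ = ω₀/(2π) = 1298 Hz.
Step 4 — Series Q: Q = ω₀L/R = 8157·0.00266/1190 = 0.01823.
Step 5 — 3dB bandwidth: Δω = ω₀/Q = 4.474e+05 rad/s; BW = Δω/(2π) = 7.12e+04 Hz.

(a) f₀ = 1298 Hz  (b) Q = 0.01823  (c) BW = 7.12e+04 Hz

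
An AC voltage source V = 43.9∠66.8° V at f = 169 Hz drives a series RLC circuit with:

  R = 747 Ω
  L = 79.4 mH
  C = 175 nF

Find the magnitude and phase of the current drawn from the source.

Step 1 — Angular frequency: ω = 2π·f = 2π·169 = 1062 rad/s.
Step 2 — Component impedances:
  R: Z = R = 747 Ω
  L: Z = jωL = j·1062·0.0794 = 0 + j84.31 Ω
  C: Z = 1/(jωC) = -j/(ω·C) = 0 - j5381 Ω
Step 3 — Series combination: Z_total = R + L + C = 747 - j5297 Ω = 5350∠-82.0° Ω.
Step 4 — Source phasor: V = 43.9∠66.8° V = 17.29 + j40.35 V.
Step 5 — Ohm's law: I = V / Z_total = (17.29 + j40.35) / (747 - j5297) = -0.007017 + j0.004254 A.
Step 6 — Convert to polar: |I| = 0.008206 A, ∠I = 148.8°.

I = 0.008206∠148.8° A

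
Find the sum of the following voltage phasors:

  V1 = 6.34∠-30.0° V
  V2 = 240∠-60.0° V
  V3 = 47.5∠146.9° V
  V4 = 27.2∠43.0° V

Step 1 — Convert each phasor to rectangular form:
  V1 = 6.34·(cos(-30.0°) + j·sin(-30.0°)) = 5.491 - j3.17 V
  V2 = 240·(cos(-60.0°) + j·sin(-60.0°)) = 120 - j207.8 V
  V3 = 47.5·(cos(146.9°) + j·sin(146.9°)) = -39.79 + j25.94 V
  V4 = 27.2·(cos(43.0°) + j·sin(43.0°)) = 19.89 + j18.55 V
Step 2 — Sum components: V_total = 105.6 - j166.5 V.
Step 3 — Convert to polar: |V_total| = 197.2 V, ∠V_total = -57.6°.

V_total = 197.2∠-57.6° V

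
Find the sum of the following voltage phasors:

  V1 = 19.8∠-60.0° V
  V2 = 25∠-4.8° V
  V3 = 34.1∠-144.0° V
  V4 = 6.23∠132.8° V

Step 1 — Convert each phasor to rectangular form:
  V1 = 19.8·(cos(-60.0°) + j·sin(-60.0°)) = 9.9 - j17.15 V
  V2 = 25·(cos(-4.8°) + j·sin(-4.8°)) = 24.91 - j2.092 V
  V3 = 34.1·(cos(-144.0°) + j·sin(-144.0°)) = -27.59 - j20.04 V
  V4 = 6.23·(cos(132.8°) + j·sin(132.8°)) = -4.233 + j4.571 V
Step 2 — Sum components: V_total = 2.992 - j34.71 V.
Step 3 — Convert to polar: |V_total| = 34.84 V, ∠V_total = -85.1°.

V_total = 34.84∠-85.1° V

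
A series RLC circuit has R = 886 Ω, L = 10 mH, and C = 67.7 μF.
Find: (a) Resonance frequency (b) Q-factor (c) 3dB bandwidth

Step 1 — Resonance: ω₀ = 1/√(LC) = 1/√(0.01·6.77e-05) = 1215 rad/s.
Step 2 — f₀ = ω₀/(2π) = 193.4 Hz.
Step 3 — Series Q: Q = ω₀L/R = 1215·0.01/886 = 0.01372.
Step 4 — Bandwidth: Δω = ω₀/Q = 8.86e+04 rad/s; BW = Δω/(2π) = 1.41e+04 Hz.

(a) f₀ = 193.4 Hz  (b) Q = 0.01372  (c) BW = 1.41e+04 Hz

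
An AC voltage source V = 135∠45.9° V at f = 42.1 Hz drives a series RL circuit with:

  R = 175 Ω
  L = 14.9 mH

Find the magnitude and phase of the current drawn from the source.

Step 1 — Angular frequency: ω = 2π·f = 2π·42.1 = 264.5 rad/s.
Step 2 — Component impedances:
  R: Z = R = 175 Ω
  L: Z = jωL = j·264.5·0.0149 = 0 + j3.941 Ω
Step 3 — Series combination: Z_total = R + L = 175 + j3.941 Ω = 175∠1.3° Ω.
Step 4 — Source phasor: V = 135∠45.9° V = 93.95 + j96.95 V.
Step 5 — Ohm's law: I = V / Z_total = (93.95 + j96.95) / (175 + j3.941) = 0.549 + j0.5416 A.
Step 6 — Convert to polar: |I| = 0.7712 A, ∠I = 44.6°.

I = 0.7712∠44.6° A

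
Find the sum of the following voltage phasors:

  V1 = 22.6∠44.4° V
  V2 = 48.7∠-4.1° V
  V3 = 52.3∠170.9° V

Step 1 — Convert each phasor to rectangular form:
  V1 = 22.6·(cos(44.4°) + j·sin(44.4°)) = 16.15 + j15.81 V
  V2 = 48.7·(cos(-4.1°) + j·sin(-4.1°)) = 48.58 - j3.482 V
  V3 = 52.3·(cos(170.9°) + j·sin(170.9°)) = -51.64 + j8.272 V
Step 2 — Sum components: V_total = 13.08 + j20.6 V.
Step 3 — Convert to polar: |V_total| = 24.4 V, ∠V_total = 57.6°.

V_total = 24.4∠57.6° V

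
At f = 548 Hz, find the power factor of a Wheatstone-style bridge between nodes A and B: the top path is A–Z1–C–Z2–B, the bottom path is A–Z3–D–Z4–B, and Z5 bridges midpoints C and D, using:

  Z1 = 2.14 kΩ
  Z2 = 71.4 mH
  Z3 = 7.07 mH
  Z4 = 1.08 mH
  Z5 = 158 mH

Step 1 — Angular frequency: ω = 2π·f = 2π·548 = 3443 rad/s.
Step 2 — Component impedances:
  Z1: Z = R = 2140 Ω
  Z2: Z = jωL = j·3443·0.0714 = 0 + j245.8 Ω
  Z3: Z = jωL = j·3443·0.00707 = 0 + j24.34 Ω
  Z4: Z = jωL = j·3443·0.00108 = 0 + j3.719 Ω
  Z5: Z = jωL = j·3443·0.158 = 0 + j544 Ω
Step 3 — Bridge requires nodal analysis (the Z5 bridge couples midpoints C and D, so the two paths cannot be reduced to a simple series/parallel combination). Setting node B to ground and injecting 1 A at node A, the 3-node admittance system at A, C, D solves to V_A = Z_AB = 0.3352 + j28.01 Ω = 28.02∠89.3° Ω.
Step 4 — Power factor: PF = cos(φ) = Re(Z)/|Z| = 0.3352/28.02 = 0.01196.
Step 5 — Type: Im(Z) = 28.01 ⇒ lagging (phase φ = 89.3°).

PF = 0.01196 (lagging, φ = 89.3°)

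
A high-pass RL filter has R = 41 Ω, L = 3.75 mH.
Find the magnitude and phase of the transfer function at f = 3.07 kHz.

Step 1 — Angular frequency: ω = 2π·3070 = 1.929e+04 rad/s.
Step 2 — Transfer function: H(jω) = jωL/(R + jωL).
Step 3 — Numerator jωL = j·72.34; denominator R + jωL = 41 + j72.34.
Step 4 — H = 0.7568 + j0.429.
Step 5 — Magnitude: |H| = 0.87 (-1.2 dB); phase: φ = 29.5°.

|H| = 0.87 (-1.2 dB), φ = 29.5°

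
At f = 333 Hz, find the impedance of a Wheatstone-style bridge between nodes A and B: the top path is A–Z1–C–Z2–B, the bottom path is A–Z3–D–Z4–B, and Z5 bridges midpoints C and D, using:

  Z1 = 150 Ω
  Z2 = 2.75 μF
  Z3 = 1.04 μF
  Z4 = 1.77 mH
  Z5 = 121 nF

Step 1 — Angular frequency: ω = 2π·f = 2π·333 = 2092 rad/s.
Step 2 — Component impedances:
  Z1: Z = R = 150 Ω
  Z2: Z = 1/(jωC) = -j/(ω·C) = 0 - j173.8 Ω
  Z3: Z = 1/(jωC) = -j/(ω·C) = 0 - j459.6 Ω
  Z4: Z = jωL = j·2092·0.00177 = 0 + j3.703 Ω
  Z5: Z = 1/(jωC) = -j/(ω·C) = 0 - j3950 Ω
Step 3 — Bridge requires nodal analysis (the Z5 bridge couples midpoints C and D, so the two paths cannot be reduced to a simple series/parallel combination). Setting node B to ground and injecting 1 A at node A, the 3-node admittance system at A, C, D solves to V_A = Z_AB = 76.05 - j140.2 Ω = 159.5∠-61.5° Ω.

Z = 76.05 - j140.2 Ω = 159.5∠-61.5° Ω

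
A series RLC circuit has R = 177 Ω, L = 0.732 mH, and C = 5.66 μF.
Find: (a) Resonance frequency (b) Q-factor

Step 1 — Resonance condition Im(Z)=0 gives ω₀ = 1/√(LC).
Step 2 — ω₀ = 1/√(0.000732·5.66e-06) = 1.554e+04 rad/s.
Step 3 — f₀ = ω₀/(2π) = 2473 Hz.
Step 4 — Series Q: Q = ω₀L/R = 1.554e+04·0.000732/177 = 0.06425.

(a) f₀ = 2473 Hz  (b) Q = 0.06425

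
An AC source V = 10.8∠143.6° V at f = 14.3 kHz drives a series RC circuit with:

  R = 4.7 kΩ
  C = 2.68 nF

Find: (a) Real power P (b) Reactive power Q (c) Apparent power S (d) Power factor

Step 1 — Angular frequency: ω = 2π·f = 2π·1.43e+04 = 8.985e+04 rad/s.
Step 2 — Component impedances:
  R: Z = R = 4700 Ω
  C: Z = 1/(jωC) = -j/(ω·C) = 0 - j4153 Ω
Step 3 — Series combination: Z_total = R + C = 4700 - j4153 Ω = 6272∠-41.5° Ω.
Step 4 — Source phasor: V = 10.8∠143.6° V = -8.693 + j6.409 V.
Step 5 — Current: I = V / Z = -0.001715 - j0.000152 A = 0.001722∠-174.9° A.
Step 6 — Complex power: S = V·I* = 0.01394 - j0.01231 VA.
Step 7 — Real power: P = Re(S) = 0.01394 W.
Step 8 — Reactive power: Q = Im(S) = -0.01231 VAR.
Step 9 — Apparent power: |S| = 0.0186 VA.
Step 10 — Power factor: PF = P/|S| = 0.7494 (leading).

(a) P = 0.01394 W  (b) Q = -0.01231 VAR  (c) S = 0.0186 VA  (d) PF = 0.7494 (leading)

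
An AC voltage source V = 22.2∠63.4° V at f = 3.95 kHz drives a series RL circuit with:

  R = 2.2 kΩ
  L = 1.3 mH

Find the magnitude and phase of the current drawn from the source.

Step 1 — Angular frequency: ω = 2π·f = 2π·3950 = 2.482e+04 rad/s.
Step 2 — Component impedances:
  R: Z = R = 2200 Ω
  L: Z = jωL = j·2.482e+04·0.0013 = 0 + j32.26 Ω
Step 3 — Series combination: Z_total = R + L = 2200 + j32.26 Ω = 2200∠0.8° Ω.
Step 4 — Source phasor: V = 22.2∠63.4° V = 9.94 + j19.85 V.
Step 5 — Ohm's law: I = V / Z_total = (9.94 + j19.85) / (2200 + j32.26) = 0.00465 + j0.008955 A.
Step 6 — Convert to polar: |I| = 0.01009 A, ∠I = 62.6°.

I = 0.01009∠62.6° A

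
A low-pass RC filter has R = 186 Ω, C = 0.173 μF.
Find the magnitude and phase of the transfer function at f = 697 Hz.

Step 1 — Angular frequency: ω = 2π·697 = 4379 rad/s.
Step 2 — Transfer function: H(jω) = 1/(1 + jωRC).
Step 3 — Denominator: 1 + jωRC = 1 + j·4379·186·1.73e-07 = 1 + j0.1409.
Step 4 — H = 0.9805 - j0.1382.
Step 5 — Magnitude: |H| = 0.9902 (-0.1 dB); phase: φ = -8.0°.

|H| = 0.9902 (-0.1 dB), φ = -8.0°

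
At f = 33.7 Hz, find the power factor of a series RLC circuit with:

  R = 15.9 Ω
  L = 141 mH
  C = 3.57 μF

Step 1 — Angular frequency: ω = 2π·f = 2π·33.7 = 211.7 rad/s.
Step 2 — Component impedances:
  R: Z = R = 15.9 Ω
  L: Z = jωL = j·211.7·0.141 = 0 + j29.86 Ω
  C: Z = 1/(jωC) = -j/(ω·C) = 0 - j1323 Ω
Step 3 — Series combination: Z_total = R + L + C = 15.9 - j1293 Ω = 1293∠-89.3° Ω.
Step 4 — Power factor: PF = cos(φ) = Re(Z)/|Z| = 15.9/1293 = 0.0123.
Step 5 — Type: Im(Z) = -1293 ⇒ leading (phase φ = -89.3°).

PF = 0.0123 (leading, φ = -89.3°)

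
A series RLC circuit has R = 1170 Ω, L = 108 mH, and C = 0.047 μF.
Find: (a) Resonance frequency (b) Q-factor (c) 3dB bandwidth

Step 1 — Resonance: ω₀ = 1/√(LC) = 1/√(0.108·4.7e-08) = 1.404e+04 rad/s.
Step 2 — f₀ = ω₀/(2π) = 2234 Hz.
Step 3 — Series Q: Q = ω₀L/R = 1.404e+04·0.108/1170 = 1.296.
Step 4 — Bandwidth: Δω = ω₀/Q = 1.083e+04 rad/s; BW = Δω/(2π) = 1724 Hz.

(a) f₀ = 2234 Hz  (b) Q = 1.296  (c) BW = 1724 Hz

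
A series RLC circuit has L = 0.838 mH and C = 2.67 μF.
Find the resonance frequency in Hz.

Step 1 — Resonance condition Im(Z)=0 gives ω₀ = 1/√(LC).
Step 2 — ω₀ = 1/√(0.000838·2.67e-06) = 2.114e+04 rad/s.
Step 3 — f₀ = ω₀/(2π) = 3365 Hz.

f₀ = 3365 Hz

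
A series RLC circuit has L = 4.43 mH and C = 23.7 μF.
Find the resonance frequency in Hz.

Step 1 — Resonance condition Im(Z)=0 gives ω₀ = 1/√(LC).
Step 2 — ω₀ = 1/√(0.00443·2.37e-05) = 3086 rad/s.
Step 3 — f₀ = ω₀/(2π) = 491.2 Hz.

f₀ = 491.2 Hz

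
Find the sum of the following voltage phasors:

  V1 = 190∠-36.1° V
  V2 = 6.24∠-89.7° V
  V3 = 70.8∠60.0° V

Step 1 — Convert each phasor to rectangular form:
  V1 = 190·(cos(-36.1°) + j·sin(-36.1°)) = 153.5 - j111.9 V
  V2 = 6.24·(cos(-89.7°) + j·sin(-89.7°)) = 0.03267 - j6.24 V
  V3 = 70.8·(cos(60.0°) + j·sin(60.0°)) = 35.4 + j61.31 V
Step 2 — Sum components: V_total = 189 - j56.87 V.
Step 3 — Convert to polar: |V_total| = 197.3 V, ∠V_total = -16.8°.

V_total = 197.3∠-16.8° V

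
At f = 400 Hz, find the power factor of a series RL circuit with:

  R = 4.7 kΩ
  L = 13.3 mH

Step 1 — Angular frequency: ω = 2π·f = 2π·400 = 2513 rad/s.
Step 2 — Component impedances:
  R: Z = R = 4700 Ω
  L: Z = jωL = j·2513·0.0133 = 0 + j33.43 Ω
Step 3 — Series combination: Z_total = R + L = 4700 + j33.43 Ω = 4700∠0.4° Ω.
Step 4 — Power factor: PF = cos(φ) = Re(Z)/|Z| = 4700/4700 = 1.
Step 5 — Type: Im(Z) = 33.43 ⇒ lagging (phase φ = 0.4°).

PF = 1 (lagging, φ = 0.4°)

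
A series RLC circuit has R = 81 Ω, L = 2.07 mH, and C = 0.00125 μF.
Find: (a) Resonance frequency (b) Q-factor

Step 1 — Resonance condition Im(Z)=0 gives ω₀ = 1/√(LC).
Step 2 — ω₀ = 1/√(0.00207·1.25e-09) = 6.217e+05 rad/s.
Step 3 — f₀ = ω₀/(2π) = 9.894e+04 Hz.
Step 4 — Series Q: Q = ω₀L/R = 6.217e+05·0.00207/81 = 15.89.

(a) f₀ = 9.894e+04 Hz  (b) Q = 15.89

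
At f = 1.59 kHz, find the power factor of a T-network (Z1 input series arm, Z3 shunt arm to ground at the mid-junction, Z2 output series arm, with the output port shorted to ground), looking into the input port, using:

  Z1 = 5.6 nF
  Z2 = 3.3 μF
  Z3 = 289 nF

Step 1 — Angular frequency: ω = 2π·f = 2π·1590 = 9990 rad/s.
Step 2 — Component impedances:
  Z1: Z = 1/(jωC) = -j/(ω·C) = 0 - j1.787e+04 Ω
  Z2: Z = 1/(jωC) = -j/(ω·C) = 0 - j30.33 Ω
  Z3: Z = 1/(jωC) = -j/(ω·C) = 0 - j346.4 Ω
Step 3 — With the output port shorted to ground, the output series arm Z2 runs from the junction to ground; the shunt arm Z3 also runs from the junction to ground. They appear in parallel: Z3 || Z2 = 0 - j27.89 Ω.
Step 4 — Series with input arm Z1: Z_in = Z1 + (Z3 || Z2) = 0 - j1.79e+04 Ω = 1.79e+04∠-90.0° Ω.
Step 5 — Power factor: PF = cos(φ) = Re(Z)/|Z| = 0/1.79e+04 = 0.
Step 6 — Type: Im(Z) = -1.79e+04 ⇒ leading (phase φ = -90.0°).

PF = 0 (leading, φ = -90.0°)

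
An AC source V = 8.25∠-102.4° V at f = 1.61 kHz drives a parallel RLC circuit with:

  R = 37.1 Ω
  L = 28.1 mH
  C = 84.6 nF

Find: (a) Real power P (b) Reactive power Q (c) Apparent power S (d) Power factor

Step 1 — Angular frequency: ω = 2π·f = 2π·1610 = 1.012e+04 rad/s.
Step 2 — Component impedances:
  R: Z = R = 37.1 Ω
  L: Z = jωL = j·1.012e+04·0.0281 = 0 + j284.3 Ω
  C: Z = 1/(jωC) = -j/(ω·C) = 0 - j1168 Ω
Step 3 — Parallel combination: 1/Z_total = 1/R + 1/L + 1/C; Z_total = 36.74 + j3.629 Ω = 36.92∠5.6° Ω.
Step 4 — Source phasor: V = 8.25∠-102.4° V = -1.772 - j8.058 V.
Step 5 — Current: I = V / Z = -0.0692 - j0.2125 A = 0.2235∠-108.0° A.
Step 6 — Complex power: S = V·I* = 1.835 + j0.1812 VA.
Step 7 — Real power: P = Re(S) = 1.835 W.
Step 8 — Reactive power: Q = Im(S) = 0.1812 VAR.
Step 9 — Apparent power: |S| = 1.843 VA.
Step 10 — Power factor: PF = P/|S| = 0.9952 (lagging).

(a) P = 1.835 W  (b) Q = 0.1812 VAR  (c) S = 1.843 VA  (d) PF = 0.9952 (lagging)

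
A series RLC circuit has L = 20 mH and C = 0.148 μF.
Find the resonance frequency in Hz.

Step 1 — Resonance condition Im(Z)=0 gives ω₀ = 1/√(LC).
Step 2 — ω₀ = 1/√(0.02·1.48e-07) = 1.838e+04 rad/s.
Step 3 — f₀ = ω₀/(2π) = 2925 Hz.

f₀ = 2925 Hz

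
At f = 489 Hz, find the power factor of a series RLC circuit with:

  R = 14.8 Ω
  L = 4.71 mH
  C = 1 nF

Step 1 — Angular frequency: ω = 2π·f = 2π·489 = 3072 rad/s.
Step 2 — Component impedances:
  R: Z = R = 14.8 Ω
  L: Z = jωL = j·3072·0.00471 = 0 + j14.47 Ω
  C: Z = 1/(jωC) = -j/(ω·C) = 0 - j3.255e+05 Ω
Step 3 — Series combination: Z_total = R + L + C = 14.8 - j3.255e+05 Ω = 3.255e+05∠-90.0° Ω.
Step 4 — Power factor: PF = cos(φ) = Re(Z)/|Z| = 14.8/3.255e+05 = 4.547e-05.
Step 5 — Type: Im(Z) = -3.255e+05 ⇒ leading (phase φ = -90.0°).

PF = 4.547e-05 (leading, φ = -90.0°)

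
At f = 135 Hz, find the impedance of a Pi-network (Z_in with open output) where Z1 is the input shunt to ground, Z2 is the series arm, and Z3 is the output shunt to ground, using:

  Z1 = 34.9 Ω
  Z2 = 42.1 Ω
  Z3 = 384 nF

Step 1 — Angular frequency: ω = 2π·f = 2π·135 = 848.2 rad/s.
Step 2 — Component impedances:
  Z1: Z = R = 34.9 Ω
  Z2: Z = R = 42.1 Ω
  Z3: Z = 1/(jωC) = -j/(ω·C) = 0 - j3070 Ω
Step 3 — With open output, the series arm Z2 and the output shunt Z3 appear in series to ground: Z2 + Z3 = 42.1 - j3070 Ω.
Step 4 — Parallel with input shunt Z1: Z_in = Z1 || (Z2 + Z3) = 34.89 - j0.3965 Ω = 34.89∠-0.7° Ω.

Z = 34.89 - j0.3965 Ω = 34.89∠-0.7° Ω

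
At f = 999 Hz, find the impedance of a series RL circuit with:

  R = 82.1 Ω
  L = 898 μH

Step 1 — Angular frequency: ω = 2π·f = 2π·999 = 6277 rad/s.
Step 2 — Component impedances:
  R: Z = R = 82.1 Ω
  L: Z = jωL = j·6277·0.000898 = 0 + j5.637 Ω
Step 3 — Series combination: Z_total = R + L = 82.1 + j5.637 Ω = 82.29∠3.9° Ω.

Z = 82.1 + j5.637 Ω = 82.29∠3.9° Ω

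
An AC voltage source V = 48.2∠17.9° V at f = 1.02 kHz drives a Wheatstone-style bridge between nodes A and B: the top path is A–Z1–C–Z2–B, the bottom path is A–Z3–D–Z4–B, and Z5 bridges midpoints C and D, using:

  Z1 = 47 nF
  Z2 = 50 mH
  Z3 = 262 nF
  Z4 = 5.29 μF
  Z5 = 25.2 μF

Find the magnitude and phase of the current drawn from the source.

Step 1 — Angular frequency: ω = 2π·f = 2π·1020 = 6409 rad/s.
Step 2 — Component impedances:
  Z1: Z = 1/(jωC) = -j/(ω·C) = 0 - j3320 Ω
  Z2: Z = jωL = j·6409·0.05 = 0 + j320.4 Ω
  Z3: Z = 1/(jωC) = -j/(ω·C) = 0 - j595.6 Ω
  Z4: Z = 1/(jωC) = -j/(ω·C) = 0 - j29.5 Ω
  Z5: Z = 1/(jωC) = -j/(ω·C) = 0 - j6.192 Ω
Step 3 — Bridge requires nodal analysis (the Z5 bridge couples midpoints C and D, so the two paths cannot be reduced to a simple series/parallel combination). Setting node B to ground and injecting 1 A at node A, the 3-node admittance system at A, C, D solves to V_A = Z_AB = 0 - j537.9 Ω = 537.9∠-90.0° Ω.
Step 4 — Source phasor: V = 48.2∠17.9° V = 45.87 + j14.81 V.
Step 5 — Ohm's law: I = V / Z_total = (45.87 + j14.81) / (0 - j537.9) = -0.02754 + j0.08528 A.
Step 6 — Convert to polar: |I| = 0.08961 A, ∠I = 107.9°.

I = 0.08961∠107.9° A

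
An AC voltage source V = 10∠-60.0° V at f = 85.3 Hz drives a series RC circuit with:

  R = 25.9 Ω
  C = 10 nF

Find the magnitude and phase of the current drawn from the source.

Step 1 — Angular frequency: ω = 2π·f = 2π·85.3 = 536 rad/s.
Step 2 — Component impedances:
  R: Z = R = 25.9 Ω
  C: Z = 1/(jωC) = -j/(ω·C) = 0 - j1.866e+05 Ω
Step 3 — Series combination: Z_total = R + C = 25.9 - j1.866e+05 Ω = 1.866e+05∠-90.0° Ω.
Step 4 — Source phasor: V = 10∠-60.0° V = 5 - j8.66 V.
Step 5 — Ohm's law: I = V / Z_total = (5 - j8.66) / (25.9 - j1.866e+05) = 4.642e-05 + j2.679e-05 A.
Step 6 — Convert to polar: |I| = 5.36e-05 A, ∠I = 30.0°.

I = 5.36e-05∠30.0° A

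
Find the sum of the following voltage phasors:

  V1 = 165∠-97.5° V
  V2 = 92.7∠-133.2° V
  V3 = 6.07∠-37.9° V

Step 1 — Convert each phasor to rectangular form:
  V1 = 165·(cos(-97.5°) + j·sin(-97.5°)) = -21.54 - j163.6 V
  V2 = 92.7·(cos(-133.2°) + j·sin(-133.2°)) = -63.46 - j67.58 V
  V3 = 6.07·(cos(-37.9°) + j·sin(-37.9°)) = 4.79 - j3.729 V
Step 2 — Sum components: V_total = -80.2 - j234.9 V.
Step 3 — Convert to polar: |V_total| = 248.2 V, ∠V_total = -108.9°.

V_total = 248.2∠-108.9° V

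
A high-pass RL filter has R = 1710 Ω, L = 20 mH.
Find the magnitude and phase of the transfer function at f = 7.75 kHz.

Step 1 — Angular frequency: ω = 2π·7750 = 4.869e+04 rad/s.
Step 2 — Transfer function: H(jω) = jωL/(R + jωL).
Step 3 — Numerator jωL = j·973.9; denominator R + jωL = 1710 + j973.9.
Step 4 — H = 0.2449 + j0.43.
Step 5 — Magnitude: |H| = 0.4949 (-6.1 dB); phase: φ = 60.3°.

|H| = 0.4949 (-6.1 dB), φ = 60.3°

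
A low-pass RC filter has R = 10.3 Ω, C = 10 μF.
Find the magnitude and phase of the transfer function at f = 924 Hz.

Step 1 — Angular frequency: ω = 2π·924 = 5806 rad/s.
Step 2 — Transfer function: H(jω) = 1/(1 + jωRC).
Step 3 — Denominator: 1 + jωRC = 1 + j·5806·10.3·1e-05 = 1 + j0.598.
Step 4 — H = 0.7366 - j0.4405.
Step 5 — Magnitude: |H| = 0.8583 (-1.3 dB); phase: φ = -30.9°.

|H| = 0.8583 (-1.3 dB), φ = -30.9°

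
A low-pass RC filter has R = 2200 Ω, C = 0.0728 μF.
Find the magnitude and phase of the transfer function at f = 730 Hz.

Step 1 — Angular frequency: ω = 2π·730 = 4587 rad/s.
Step 2 — Transfer function: H(jω) = 1/(1 + jωRC).
Step 3 — Denominator: 1 + jωRC = 1 + j·4587·2200·7.28e-08 = 1 + j0.7346.
Step 4 — H = 0.6495 - j0.4771.
Step 5 — Magnitude: |H| = 0.8059 (-1.9 dB); phase: φ = -36.3°.

|H| = 0.8059 (-1.9 dB), φ = -36.3°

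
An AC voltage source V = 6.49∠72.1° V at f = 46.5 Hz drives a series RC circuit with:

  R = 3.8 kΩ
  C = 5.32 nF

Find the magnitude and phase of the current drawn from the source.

Step 1 — Angular frequency: ω = 2π·f = 2π·46.5 = 292.2 rad/s.
Step 2 — Component impedances:
  R: Z = R = 3800 Ω
  C: Z = 1/(jωC) = -j/(ω·C) = 0 - j6.434e+05 Ω
Step 3 — Series combination: Z_total = R + C = 3800 - j6.434e+05 Ω = 6.434e+05∠-89.7° Ω.
Step 4 — Source phasor: V = 6.49∠72.1° V = 1.995 + j6.176 V.
Step 5 — Ohm's law: I = V / Z_total = (1.995 + j6.176) / (3800 - j6.434e+05) = -9.581e-06 + j3.157e-06 A.
Step 6 — Convert to polar: |I| = 1.009e-05 A, ∠I = 161.8°.

I = 1.009e-05∠161.8° A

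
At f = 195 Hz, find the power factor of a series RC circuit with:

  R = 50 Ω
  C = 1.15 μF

Step 1 — Angular frequency: ω = 2π·f = 2π·195 = 1225 rad/s.
Step 2 — Component impedances:
  R: Z = R = 50 Ω
  C: Z = 1/(jωC) = -j/(ω·C) = 0 - j709.7 Ω
Step 3 — Series combination: Z_total = R + C = 50 - j709.7 Ω = 711.5∠-86.0° Ω.
Step 4 — Power factor: PF = cos(φ) = Re(Z)/|Z| = 50/711.48 = 0.07028.
Step 5 — Type: Im(Z) = -709.7 ⇒ leading (phase φ = -86.0°).

PF = 0.07028 (leading, φ = -86.0°)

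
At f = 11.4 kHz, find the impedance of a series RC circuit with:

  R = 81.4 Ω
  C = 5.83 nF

Step 1 — Angular frequency: ω = 2π·f = 2π·1.14e+04 = 7.163e+04 rad/s.
Step 2 — Component impedances:
  R: Z = R = 81.4 Ω
  C: Z = 1/(jωC) = -j/(ω·C) = 0 - j2395 Ω
Step 3 — Series combination: Z_total = R + C = 81.4 - j2395 Ω = 2396∠-88.1° Ω.

Z = 81.4 - j2395 Ω = 2396∠-88.1° Ω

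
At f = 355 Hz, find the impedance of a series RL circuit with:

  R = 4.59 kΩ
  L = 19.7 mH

Step 1 — Angular frequency: ω = 2π·f = 2π·355 = 2231 rad/s.
Step 2 — Component impedances:
  R: Z = R = 4590 Ω
  L: Z = jωL = j·2231·0.0197 = 0 + j43.94 Ω
Step 3 — Series combination: Z_total = R + L = 4590 + j43.94 Ω = 4590∠0.5° Ω.

Z = 4590 + j43.94 Ω = 4590∠0.5° Ω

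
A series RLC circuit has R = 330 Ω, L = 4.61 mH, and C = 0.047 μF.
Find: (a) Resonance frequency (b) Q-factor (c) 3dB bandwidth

Step 1 — Resonance condition Im(Z)=0 gives ω₀ = 1/√(LC).
Step 2 — ω₀ = 1/√(0.00461·4.7e-08) = 6.794e+04 rad/s.
Step 3 — f₀ = ω₀/(2π) = 1.081e+04 Hz.
Step 4 — Series Q: Q = ω₀L/R = 6.794e+04·0.00461/330 = 0.949.
Step 5 — 3dB bandwidth: Δω = ω₀/Q = 7.158e+04 rad/s; BW = Δω/(2π) = 1.139e+04 Hz.

(a) f₀ = 1.081e+04 Hz  (b) Q = 0.949  (c) BW = 1.139e+04 Hz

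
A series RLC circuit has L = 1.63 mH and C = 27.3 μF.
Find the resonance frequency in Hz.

Step 1 — Resonance condition Im(Z)=0 gives ω₀ = 1/√(LC).
Step 2 — ω₀ = 1/√(0.00163·2.73e-05) = 4741 rad/s.
Step 3 — f₀ = ω₀/(2π) = 754.5 Hz.

f₀ = 754.5 Hz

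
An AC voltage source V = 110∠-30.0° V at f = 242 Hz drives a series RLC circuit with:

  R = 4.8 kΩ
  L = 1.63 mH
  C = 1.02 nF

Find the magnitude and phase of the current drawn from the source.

Step 1 — Angular frequency: ω = 2π·f = 2π·242 = 1521 rad/s.
Step 2 — Component impedances:
  R: Z = R = 4800 Ω
  L: Z = jωL = j·1521·0.00163 = 0 + j2.478 Ω
  C: Z = 1/(jωC) = -j/(ω·C) = 0 - j6.448e+05 Ω
Step 3 — Series combination: Z_total = R + L + C = 4800 - j6.448e+05 Ω = 6.448e+05∠-89.6° Ω.
Step 4 — Source phasor: V = 110∠-30.0° V = 95.26 - j55 V.
Step 5 — Ohm's law: I = V / Z_total = (95.26 - j55) / (4800 - j6.448e+05) = 8.64e-05 + j0.0001471 A.
Step 6 — Convert to polar: |I| = 0.0001706 A, ∠I = 59.6°.

I = 0.0001706∠59.6° A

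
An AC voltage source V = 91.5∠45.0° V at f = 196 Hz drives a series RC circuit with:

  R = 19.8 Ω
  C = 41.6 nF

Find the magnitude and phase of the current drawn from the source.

Step 1 — Angular frequency: ω = 2π·f = 2π·196 = 1232 rad/s.
Step 2 — Component impedances:
  R: Z = R = 19.8 Ω
  C: Z = 1/(jωC) = -j/(ω·C) = 0 - j1.952e+04 Ω
Step 3 — Series combination: Z_total = R + C = 19.8 - j1.952e+04 Ω = 1.952e+04∠-89.9° Ω.
Step 4 — Source phasor: V = 91.5∠45.0° V = 64.7 + j64.7 V.
Step 5 — Ohm's law: I = V / Z_total = (64.7 + j64.7) / (19.8 - j1.952e+04) = -0.003311 + j0.003318 A.
Step 6 — Convert to polar: |I| = 0.004688 A, ∠I = 134.9°.

I = 0.004688∠134.9° A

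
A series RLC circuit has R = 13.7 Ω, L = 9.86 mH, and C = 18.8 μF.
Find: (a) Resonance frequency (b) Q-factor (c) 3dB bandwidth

Step 1 — Resonance condition Im(Z)=0 gives ω₀ = 1/√(LC).
Step 2 — ω₀ = 1/√(0.00986·1.88e-05) = 2323 rad/s.
Step 3 — f₀ = ω₀/(2π) = 369.7 Hz.
Step 4 — Series Q: Q = ω₀L/R = 2323·0.00986/13.7 = 1.672.
Step 5 — 3dB bandwidth: Δω = ω₀/Q = 1389 rad/s; BW = Δω/(2π) = 221.1 Hz.

(a) f₀ = 369.7 Hz  (b) Q = 1.672  (c) BW = 221.1 Hz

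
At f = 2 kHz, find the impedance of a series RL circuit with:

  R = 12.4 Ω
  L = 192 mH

Step 1 — Angular frequency: ω = 2π·f = 2π·2000 = 1.257e+04 rad/s.
Step 2 — Component impedances:
  R: Z = R = 12.4 Ω
  L: Z = jωL = j·1.257e+04·0.192 = 0 + j2413 Ω
Step 3 — Series combination: Z_total = R + L = 12.4 + j2413 Ω = 2413∠89.7° Ω.

Z = 12.4 + j2413 Ω = 2413∠89.7° Ω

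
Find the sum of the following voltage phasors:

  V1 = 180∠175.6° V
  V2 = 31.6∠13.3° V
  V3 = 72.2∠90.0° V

Step 1 — Convert each phasor to rectangular form:
  V1 = 180·(cos(175.6°) + j·sin(175.6°)) = -179.5 + j13.81 V
  V2 = 31.6·(cos(13.3°) + j·sin(13.3°)) = 30.75 + j7.27 V
  V3 = 72.2·(cos(90.0°) + j·sin(90.0°)) = 0 + j72.2 V
Step 2 — Sum components: V_total = -148.7 + j93.28 V.
Step 3 — Convert to polar: |V_total| = 175.5 V, ∠V_total = 147.9°.

V_total = 175.5∠147.9° V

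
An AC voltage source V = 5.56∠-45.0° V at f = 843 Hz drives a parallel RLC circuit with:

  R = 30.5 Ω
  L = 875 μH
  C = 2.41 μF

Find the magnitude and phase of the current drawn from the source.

Step 1 — Angular frequency: ω = 2π·f = 2π·843 = 5297 rad/s.
Step 2 — Component impedances:
  R: Z = R = 30.5 Ω
  L: Z = jωL = j·5297·0.000875 = 0 + j4.635 Ω
  C: Z = 1/(jωC) = -j/(ω·C) = 0 - j78.34 Ω
Step 3 — Parallel combination: 1/Z_total = 1/R + 1/L + 1/C; Z_total = 0.7754 + j4.801 Ω = 4.863∠80.8° Ω.
Step 4 — Source phasor: V = 5.56∠-45.0° V = 3.932 - j3.932 V.
Step 5 — Ohm's law: I = V / Z_total = (3.932 - j3.932) / (0.7754 + j4.801) = -0.6692 - j0.927 A.
Step 6 — Convert to polar: |I| = 1.143 A, ∠I = -125.8°.

I = 1.143∠-125.8° A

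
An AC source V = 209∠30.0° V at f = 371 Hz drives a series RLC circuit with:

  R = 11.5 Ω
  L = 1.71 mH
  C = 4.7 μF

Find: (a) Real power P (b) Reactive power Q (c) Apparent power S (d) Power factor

Step 1 — Angular frequency: ω = 2π·f = 2π·371 = 2331 rad/s.
Step 2 — Component impedances:
  R: Z = R = 11.5 Ω
  L: Z = jωL = j·2331·0.00171 = 0 + j3.986 Ω
  C: Z = 1/(jωC) = -j/(ω·C) = 0 - j91.27 Ω
Step 3 — Series combination: Z_total = R + L + C = 11.5 - j87.29 Ω = 88.04∠-82.5° Ω.
Step 4 — Source phasor: V = 209∠30.0° V = 181 + j104.5 V.
Step 5 — Current: I = V / Z = -0.9082 + j2.193 A = 2.374∠112.5° A.
Step 6 — Complex power: S = V·I* = 64.8 - j491.9 VA.
Step 7 — Real power: P = Re(S) = 64.8 W.
Step 8 — Reactive power: Q = Im(S) = -491.9 VAR.
Step 9 — Apparent power: |S| = 496.1 VA.
Step 10 — Power factor: PF = P/|S| = 0.1306 (leading).

(a) P = 64.8 W  (b) Q = -491.9 VAR  (c) S = 496.1 VA  (d) PF = 0.1306 (leading)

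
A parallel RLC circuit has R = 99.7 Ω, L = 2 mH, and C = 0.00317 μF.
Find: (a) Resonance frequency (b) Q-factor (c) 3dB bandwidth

Step 1 — Resonance: ω₀ = 1/√(LC) = 1/√(0.002·3.17e-09) = 3.972e+05 rad/s.
Step 2 — f₀ = ω₀/(2π) = 6.321e+04 Hz.
Step 3 — Parallel Q: Q = R/(ω₀L) = 99.7/(3.972e+05·0.002) = 0.1255.
Step 4 — Bandwidth: Δω = ω₀/Q = 3.164e+06 rad/s; BW = Δω/(2π) = 5.036e+05 Hz.

(a) f₀ = 6.321e+04 Hz  (b) Q = 0.1255  (c) BW = 5.036e+05 Hz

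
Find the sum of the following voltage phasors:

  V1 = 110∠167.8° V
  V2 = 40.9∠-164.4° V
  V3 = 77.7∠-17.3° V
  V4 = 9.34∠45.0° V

Step 1 — Convert each phasor to rectangular form:
  V1 = 110·(cos(167.8°) + j·sin(167.8°)) = -107.5 + j23.25 V
  V2 = 40.9·(cos(-164.4°) + j·sin(-164.4°)) = -39.39 - j11 V
  V3 = 77.7·(cos(-17.3°) + j·sin(-17.3°)) = 74.18 - j23.11 V
  V4 = 9.34·(cos(45.0°) + j·sin(45.0°)) = 6.604 + j6.604 V
Step 2 — Sum components: V_total = -66.12 - j4.255 V.
Step 3 — Convert to polar: |V_total| = 66.26 V, ∠V_total = -176.3°.

V_total = 66.26∠-176.3° V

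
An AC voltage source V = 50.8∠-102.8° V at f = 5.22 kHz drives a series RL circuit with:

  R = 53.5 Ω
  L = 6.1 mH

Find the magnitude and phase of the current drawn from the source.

Step 1 — Angular frequency: ω = 2π·f = 2π·5220 = 3.28e+04 rad/s.
Step 2 — Component impedances:
  R: Z = R = 53.5 Ω
  L: Z = jωL = j·3.28e+04·0.0061 = 0 + j200.1 Ω
Step 3 — Series combination: Z_total = R + L = 53.5 + j200.1 Ω = 207.1∠75.0° Ω.
Step 4 — Source phasor: V = 50.8∠-102.8° V = -11.25 - j49.54 V.
Step 5 — Ohm's law: I = V / Z_total = (-11.25 - j49.54) / (53.5 + j200.1) = -0.2451 - j0.009292 A.
Step 6 — Convert to polar: |I| = 0.2453 A, ∠I = -177.8°.

I = 0.2453∠-177.8° A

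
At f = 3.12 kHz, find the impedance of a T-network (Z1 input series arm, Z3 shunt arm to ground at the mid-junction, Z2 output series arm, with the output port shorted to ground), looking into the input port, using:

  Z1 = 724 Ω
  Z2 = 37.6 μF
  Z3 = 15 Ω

Step 1 — Angular frequency: ω = 2π·f = 2π·3120 = 1.96e+04 rad/s.
Step 2 — Component impedances:
  Z1: Z = R = 724 Ω
  Z2: Z = 1/(jωC) = -j/(ω·C) = 0 - j1.357 Ω
  Z3: Z = R = 15 Ω
Step 3 — With the output port shorted to ground, the output series arm Z2 runs from the junction to ground; the shunt arm Z3 also runs from the junction to ground. They appear in parallel: Z3 || Z2 = 0.1217 - j1.346 Ω.
Step 4 — Series with input arm Z1: Z_in = Z1 + (Z3 || Z2) = 724.1 - j1.346 Ω = 724.1∠-0.1° Ω.

Z = 724.1 - j1.346 Ω = 724.1∠-0.1° Ω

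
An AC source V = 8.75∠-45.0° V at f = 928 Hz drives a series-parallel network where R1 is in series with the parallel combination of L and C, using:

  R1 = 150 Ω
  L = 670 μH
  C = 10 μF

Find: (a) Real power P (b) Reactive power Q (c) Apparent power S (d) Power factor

Step 1 — Angular frequency: ω = 2π·f = 2π·928 = 5831 rad/s.
Step 2 — Component impedances:
  R1: Z = R = 150 Ω
  L: Z = jωL = j·5831·0.00067 = 0 + j3.907 Ω
  C: Z = 1/(jωC) = -j/(ω·C) = 0 - j17.15 Ω
Step 3 — Parallel branch: L || C = 1/(1/L + 1/C) = 0 + j5.059 Ω.
Step 4 — Series with R1: Z_total = R1 + (L || C) = 150 + j5.059 Ω = 150.1∠1.9° Ω.
Step 5 — Source phasor: V = 8.75∠-45.0° V = 6.187 - j6.187 V.
Step 6 — Current: I = V / Z = 0.03981 - j0.04259 A = 0.0583∠-46.9° A.
Step 7 — Complex power: S = V·I* = 0.5098 + j0.0172 VA.
Step 8 — Real power: P = Re(S) = 0.5098 W.
Step 9 — Reactive power: Q = Im(S) = 0.0172 VAR.
Step 10 — Apparent power: |S| = 0.5101 VA.
Step 11 — Power factor: PF = P/|S| = 0.9994 (lagging).

(a) P = 0.5098 W  (b) Q = 0.0172 VAR  (c) S = 0.5101 VA  (d) PF = 0.9994 (lagging)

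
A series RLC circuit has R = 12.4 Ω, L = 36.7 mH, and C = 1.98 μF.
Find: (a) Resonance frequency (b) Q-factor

Step 1 — Resonance condition Im(Z)=0 gives ω₀ = 1/√(LC).
Step 2 — ω₀ = 1/√(0.0367·1.98e-06) = 3710 rad/s.
Step 3 — f₀ = ω₀/(2π) = 590.4 Hz.
Step 4 — Series Q: Q = ω₀L/R = 3710·0.0367/12.4 = 10.98.

(a) f₀ = 590.4 Hz  (b) Q = 10.98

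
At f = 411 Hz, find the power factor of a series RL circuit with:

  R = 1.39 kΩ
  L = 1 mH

Step 1 — Angular frequency: ω = 2π·f = 2π·411 = 2582 rad/s.
Step 2 — Component impedances:
  R: Z = R = 1390 Ω
  L: Z = jωL = j·2582·0.001 = 0 + j2.582 Ω
Step 3 — Series combination: Z_total = R + L = 1390 + j2.582 Ω = 1390∠0.1° Ω.
Step 4 — Power factor: PF = cos(φ) = Re(Z)/|Z| = 1390/1390 = 1.
Step 5 — Type: Im(Z) = 2.582 ⇒ lagging (phase φ = 0.1°).

PF = 1 (lagging, φ = 0.1°)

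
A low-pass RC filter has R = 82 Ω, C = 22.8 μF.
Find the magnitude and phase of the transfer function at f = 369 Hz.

Step 1 — Angular frequency: ω = 2π·369 = 2318 rad/s.
Step 2 — Transfer function: H(jω) = 1/(1 + jωRC).
Step 3 — Denominator: 1 + jωRC = 1 + j·2318·82·2.28e-05 = 1 + j4.335.
Step 4 — H = 0.05053 - j0.219.
Step 5 — Magnitude: |H| = 0.2248 (-13.0 dB); phase: φ = -77.0°.

|H| = 0.2248 (-13.0 dB), φ = -77.0°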